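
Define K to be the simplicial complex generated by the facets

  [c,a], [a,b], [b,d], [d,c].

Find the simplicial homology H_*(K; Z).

K has 4 vertices, 4 edges.
rank ∂_0 = 0, rank ∂_1 = 3 ⇒ b_0 = 4 − 0 − 3 = 1; all invariant factors of ∂_1 are 1 so no torsion. So H_0 ≅ Z.
rank ∂_1 = 3, rank ∂_2 = 0 ⇒ b_1 = 4 − 3 − 0 = 1. So H_1 ≅ Z.

H_0 = Z,  H_1 = Z.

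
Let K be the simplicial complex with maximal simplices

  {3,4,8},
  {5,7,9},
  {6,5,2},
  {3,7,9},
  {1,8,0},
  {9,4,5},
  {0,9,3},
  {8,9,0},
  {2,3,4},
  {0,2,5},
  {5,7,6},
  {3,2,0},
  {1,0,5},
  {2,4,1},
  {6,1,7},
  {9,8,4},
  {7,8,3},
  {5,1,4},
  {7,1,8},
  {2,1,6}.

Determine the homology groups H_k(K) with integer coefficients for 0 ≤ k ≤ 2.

H_0 ≅ Z,  H_1 ≅ Z ⊕ Z/2Z,  H_2 = 0.

Take the total order 0 < 1 < 2 < 3 < 4 < 5 < 6 < 7 < 8 < 9 on the vertex set. Then K (dimension 2) consists of the simplices:

  0-simplices (10): [0], [1], [2], [3], [4], [5], [6], [7], [8], [9]
  1-simplices (30): (30 of them)
  2-simplices (20): (20 of them)

giving chain groups C_0 ≅ Z^10, C_1 ≅ Z^30, C_2 ≅ Z^20.

Boundary ∂_1: C_1 → C_0 is given by ∂[p,q] = [q] − [p].
The resulting 10×30 matrix has rank 9, and its Smith normal form has invariant factors (1,1,1,1,1,1,1,1,1).

The boundary map ∂_2: C_2 → C_1 maps a triangle to the signed sum of its edges. For instance
  ∂[3,7,8] = [7,8] − [3,8] + [3,7],
  ∂[0,3,9] = [3,9] − [0,9] + [0,3].
This gives a 30×20 integer matrix of rank 20; reducing to Smith normal form yields diagonal entries (1,1,1,1,1,1,1,1,1,1,1,1,1,1,1,1,1,1,1,2).

From H_k ≅ ker(∂_k) / im(∂_{k+1}) we obtain:

  H_0: rank C_0 − rank ∂_1 = 10 − 9 = 1, and the invariant factors of ∂_1 are all 1, so H_0 = Z.
  H_1: rank ker ∂_1 − rank ∂_2 = (30 − 9) − 20 = 1, and ∂_2 has invariant factor 2 > 1, so H_1 = Z ⊕ Z/2Z.
  H_2: rank ker ∂_2 − rank ∂_3 = (20 − 20) − 0 = 0, and there is no ∂_3, so H_2 = 0.

(K is a triangulation of the Klein bottle.)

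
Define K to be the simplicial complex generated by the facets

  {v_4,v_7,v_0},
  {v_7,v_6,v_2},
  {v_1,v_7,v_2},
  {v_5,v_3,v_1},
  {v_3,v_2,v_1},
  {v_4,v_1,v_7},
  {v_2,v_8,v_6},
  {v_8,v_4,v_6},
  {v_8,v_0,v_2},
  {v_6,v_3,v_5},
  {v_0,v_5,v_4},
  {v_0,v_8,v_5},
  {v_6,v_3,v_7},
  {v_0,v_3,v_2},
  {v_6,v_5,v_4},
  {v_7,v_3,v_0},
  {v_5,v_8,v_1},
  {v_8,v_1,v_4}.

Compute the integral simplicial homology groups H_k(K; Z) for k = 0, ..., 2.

Take the total order v_0 < v_1 < v_2 < v_3 < v_4 < v_5 < v_6 < v_7 < v_8 on the vertex set. Then K (dimension 2) consists of the simplices:

  0-simplices (9): [v_0], [v_1], [v_2], [v_3], [v_4], [v_5], [v_6], [v_7], [v_8]
  1-simplices (27): (27 of them)
  2-simplices (18): (18 of them)

Hence C_0 ≅ Z^9, C_1 ≅ Z^27, C_2 ≅ Z^18.

∂_1: C_1 → C_0 sends each edge [p,q] (with p < q) to q − p. For instance
  ∂[v_0,v_8] = [v_8] − [v_0].
The 9×27 boundary matrix has rank 8 and Smith normal form diag(1,1,1,1,1,1,1,1).

The boundary map ∂_2: C_2 → C_1 sends each 2-simplex [p,q,r] to [q,r] − [p,r] + [p,q]. For instance
  ∂[v_0,v_4,v_7] = [v_4,v_7] − [v_0,v_7] + [v_0,v_4],
  ∂[v_3,v_5,v_6] = [v_5,v_6] − [v_3,v_6] + [v_3,v_5].
As a 27×18 matrix over Z this has rank 18, with invariant factors (1,1,1,1,1,1,1,1,1,1,1,1,1,1,1,1,1,2).

Reading off H_k = ker ∂_k / im ∂_{k+1}:

  H_0: rank C_0 − rank ∂_1 = 9 − 8 = 1, and the invariant factors of ∂_1 are all 1, so H_0 ≅ Z.
  H_1: rank ker ∂_1 − rank ∂_2 = (27 − 8) − 18 = 1, and ∂_2 has invariant factor 2 > 1, so H_1 ≅ Z × Z/2.
  H_2: rank ker ∂_2 − rank ∂_3 = (18 − 18) − 0 = 0, and there is no ∂_3, so H_2 ≅ 0.

H_0 ≅ Z,  H_1 ≅ Z × Z/2,  H_2 = 0.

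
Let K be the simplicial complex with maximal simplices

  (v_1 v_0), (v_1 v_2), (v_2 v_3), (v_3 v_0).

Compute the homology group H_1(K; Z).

Take the total order v_0 < v_1 < v_2 < v_3 on the vertex set. Then K (dimension 1) consists of the simplices:

  0-simplices (4): [v_0], [v_1], [v_2], [v_3]
  1-simplices (4): [v_0,v_1], [v_0,v_3], [v_1,v_2], [v_2,v_3]

so the chain groups are C_0 ≅ Z^4, C_1 ≅ Z^4.

∂_1: C_1 → C_0 is given by ∂[p,q] = [q] − [p]. For instance
  ∂[v_0,v_3] = [v_3] − [v_0].
This gives a 4×4 integer matrix of rank 3; reducing to Smith normal form yields diagonal entries (1,1,1).

Computing H_k = (kernel of ∂_k) / (image of ∂_{k+1}):

  H_1: rank ker ∂_1 − rank ∂_2 = (4 − 3) − 0 = 1, and there is no ∂_2, so H_1 ≅ Z.

(K is a triangulation of the circle S^1.)

H_1 = Z.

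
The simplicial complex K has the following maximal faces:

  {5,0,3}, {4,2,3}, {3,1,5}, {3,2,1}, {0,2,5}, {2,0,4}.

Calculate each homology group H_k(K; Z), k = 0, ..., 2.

H_0 = Z,  H_1 = Z,  H_2 = 0.

Take the total order 0 < 1 < 2 < 3 < 4 < 5 on the vertex set. Then K (dimension 2) consists of the simplices:

  0-simplices (6): [0], [1], [2], [3], [4], [5]
  1-simplices (12): [0,2], [0,3], [0,4], [0,5], [1,2], [1,3], [1,5], [2,3], [2,4], [2,5], [3,4], [3,5]
  2-simplices (6): [0,2,4], [0,2,5], [0,3,5], [1,2,3], [1,3,5], [2,3,4]

so the chain groups are C_0 ≅ Z^6, C_1 ≅ Z^12, C_2 ≅ Z^6.

∂_1: C_1 → C_0 is given by ∂[p,q] = [q] − [p]. For instance
  ∂[3,5] = [5] − [3].
This gives a 6×12 integer matrix of rank 5; reducing to Smith normal form yields diagonal entries (1,1,1,1,1).

The boundary map ∂_2: C_2 → C_1 sends each 2-simplex [p,q,r] to [q,r] − [p,r] + [p,q]. For instance
  ∂[0,2,5] = [2,5] − [0,5] + [0,2],
  ∂[0,3,5] = [3,5] − [0,5] + [0,3].
As a 12×6 matrix over Z this has rank 6, with invariant factors (1,1,1,1,1,1).

Reading off H_k = ker ∂_k / im ∂_{k+1}:

  H_0: rank C_0 − rank ∂_1 = 6 − 5 = 1, and the invariant factors of ∂_1 are all 1, so H_0 = Z.
  H_1: rank ker ∂_1 − rank ∂_2 = (12 − 5) − 6 = 1, and the invariant factors of ∂_2 are all 1, so H_1 = Z.
  H_2: rank ker ∂_2 − rank ∂_3 = (6 − 6) − 0 = 0, and there is no ∂_3, so H_2 = 0.

(K is a triangulation of the cylinder S^1 x I.)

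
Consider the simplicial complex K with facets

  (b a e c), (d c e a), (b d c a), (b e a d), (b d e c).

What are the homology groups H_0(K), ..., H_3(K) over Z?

Order the vertices as a < b < c < d < e. Listing each simplex with vertices in this order, K has dimension 3 with simplices:

  0-simplices (5): a, b, c, d, e
  1-simplices (10): ab, ac, ad, ae, bc, bd, be, cd, ce, de
  2-simplices (10): abc, abd, abe, acd, ace, ade, bcd, bce, bde, cde
  3-simplices (5): abcd, abce, abde, acde, bcde

so the chain groups are C_0 ≅ Z^5, C_1 ≅ Z^10, C_2 ≅ Z^10, C_3 ≅ Z^5.

The boundary map ∂_1: C_1 → C_0 maps an edge to its endpoints' difference, ∂[p,q] = q − p. For instance
  ∂cd = d − c.
The 5×10 boundary matrix has rank 4 and Smith normal form diag(1,1,1,1).

∂_2: C_2 → C_1 acts by ∂[p,q,r] = [q,r] − [p,r] + [p,q]. For instance
  ∂abe = be − ae + ab,
  ∂abd = bd − ad + ab.
This gives a 10×10 integer matrix of rank 6; reducing to Smith normal form yields diagonal entries (1,1,1,1,1,1).

∂_3: C_3 → C_2 sends each 3-simplex σ to the alternating sum Σ_i (−1)^i (σ with its i-th vertex removed). For instance
  ∂acde = cde − ade + ace − acd,
  ∂bcde = cde − bde + bce − bcd.
The resulting 10×5 matrix has rank 4, and its Smith normal form has invariant factors (1,1,1,1).

Reading off H_k = ker ∂_k / im ∂_{k+1}:

  H_0: rank C_0 − rank ∂_1 = 5 − 4 = 1, and the invariant factors of ∂_1 are all 1, so H_0 ≅ Z.
  H_1: rank ker ∂_1 − rank ∂_2 = (10 − 4) − 6 = 0, and the invariant factors of ∂_2 are all 1, so H_1 ≅ 0.
  H_2: rank ker ∂_2 − rank ∂_3 = (10 − 6) − 4 = 0, and the invariant factors of ∂_3 are all 1, so H_2 ≅ 0.
  H_3: rank ker ∂_3 − rank ∂_4 = (5 − 4) − 0 = 1, and there is no ∂_4, so H_3 ≅ Z.

(K is a triangulation of the 3-sphere S^3.)

H_0 = Z,  H_1 = 0,  H_2 = 0,  H_3 = Z.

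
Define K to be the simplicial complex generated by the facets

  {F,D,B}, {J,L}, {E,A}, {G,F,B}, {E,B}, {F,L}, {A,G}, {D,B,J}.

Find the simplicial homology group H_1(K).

We work with the vertex ordering A < B < D < E < F < G < J < L. The simplices of K, each written with vertices in increasing order, are:

  0-simplices (8): A, B, D, E, F, G, J, L
  1-simplices (12): AE, AG, BD, BE, BF, BG, BJ, DF, DJ, FG, FL, JL
  2-simplices (3): BDF, BDJ, BFG

Hence C_0 ≅ Z^8, C_1 ≅ Z^12, C_2 ≅ Z^3.

∂_1: C_1 → C_0 sends each edge [p,q] (with p < q) to q − p.
The 8×12 boundary matrix has rank 7 and Smith normal form diag(1,1,1,1,1,1,1).

Boundary ∂_2: C_2 → C_1 sends each 2-simplex [p,q,r] to [q,r] − [p,r] + [p,q]. For instance
  ∂BDF = DF − BF + BD,
  ∂BDJ = DJ − BJ + BD.
As a 12×3 matrix over Z this has rank 3, with invariant factors (1,1,1).

Computing H_k = (kernel of ∂_k) / (image of ∂_{k+1}):

  H_1: rank ker ∂_1 − rank ∂_2 = (12 − 7) − 3 = 2, and the invariant factors of ∂_2 are all 1, so H_1 = Z^2.

H_1 ≅ Z^2.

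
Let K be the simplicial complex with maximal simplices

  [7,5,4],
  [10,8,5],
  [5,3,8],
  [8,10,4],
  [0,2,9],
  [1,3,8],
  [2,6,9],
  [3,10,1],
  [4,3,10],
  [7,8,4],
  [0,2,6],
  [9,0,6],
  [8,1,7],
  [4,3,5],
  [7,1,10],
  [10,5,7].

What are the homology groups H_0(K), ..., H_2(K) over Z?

Fix the vertex order 0 < 1 < 2 < 3 < 4 < 5 < 6 < 7 < 8 < 9 < 10 and write every simplex with vertices in increasing order. Then dim K = 2 and the simplices of K are:

  0-simplices (11): [0], [1], [2], [3], [4], [5], [6], [7], [8], [9], [10]
  1-simplices (24): (24 of them)
  2-simplices (16): [0,2,6], [0,2,9], [0,6,9], [1,3,8], [1,3,10], [1,7,8], [1,7,10], [2,6,9], [3,4,5], [3,4,10], [3,5,8], [4,5,7], [4,7,8], [4,8,10], [5,7,10], [5,8,10]

Hence C_0 ≅ Z^11, C_1 ≅ Z^24, C_2 ≅ Z^16.

The boundary map ∂_1: C_1 → C_0 is given by ∂[p,q] = [q] − [p]. For instance
  ∂[1,10] = [10] − [1].
The resulting 11×24 matrix has rank 9, and its Smith normal form has invariant factors (1,1,1,1,1,1,1,1,1).

∂_2: C_2 → C_1 acts by ∂[p,q,r] = [q,r] − [p,r] + [p,q]. For instance
  ∂[5,8,10] = [8,10] − [5,10] + [5,8],
  ∂[1,3,10] = [3,10] − [1,10] + [1,3].
As a 24×16 matrix over Z this has rank 15, with invariant factors (1,1,1,1,1,1,1,1,1,1,1,1,1,1,2).

Computing H_k = (kernel of ∂_k) / (image of ∂_{k+1}):

  H_0: rank C_0 − rank ∂_1 = 11 − 9 = 2, and the invariant factors of ∂_1 are all 1, so H_0 = Z^2.
  H_1: rank ker ∂_1 − rank ∂_2 = (24 − 9) − 15 = 0, and ∂_2 has invariant factor 2 > 1, so H_1 = Z/2Z.
  H_2: rank ker ∂_2 − rank ∂_3 = (16 − 15) − 0 = 1, and there is no ∂_3, so H_2 = Z.

As a check, the Euler characteristic is 11 − 24 + 16 = 3, which agrees with 2 − 0 + 1 = 3.
(K is a triangulation of the disjoint union of the 2-sphere S^2 and the real projective plane RP^2.)

H_0 ≅ Z^2,  H_1 ≅ Z/2Z,  H_2 ≅ Z.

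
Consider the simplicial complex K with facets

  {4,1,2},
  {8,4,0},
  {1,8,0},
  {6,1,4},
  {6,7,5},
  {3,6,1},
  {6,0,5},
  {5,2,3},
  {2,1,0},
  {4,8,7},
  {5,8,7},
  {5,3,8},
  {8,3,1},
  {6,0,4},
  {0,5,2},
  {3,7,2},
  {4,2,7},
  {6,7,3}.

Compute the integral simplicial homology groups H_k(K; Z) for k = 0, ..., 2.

H_0 ≅ Z,  H_1 ≅ Z ⊕ Z/2,  H_2 = 0.

K has 9 vertices, 27 edges, 18 triangles.
rank ∂_0 = 0, rank ∂_1 = 8 ⇒ b_0 = 9 − 0 − 8 = 1; all invariant factors of ∂_1 are 1 so no torsion. So H_0 ≅ Z.
rank ∂_1 = 8, rank ∂_2 = 18 ⇒ b_1 = 27 − 8 − 18 = 1; ∂_2 has invariant factor(s) [2] giving torsion. So H_1 ≅ Z ⊕ Z/2.
rank ∂_2 = 18, rank ∂_3 = 0 ⇒ b_2 = 18 − 18 − 0 = 0. So H_2 ≅ 0.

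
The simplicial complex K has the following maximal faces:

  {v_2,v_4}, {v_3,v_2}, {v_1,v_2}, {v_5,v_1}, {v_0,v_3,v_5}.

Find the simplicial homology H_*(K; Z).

Take the total order v_0 < v_1 < v_2 < v_3 < v_4 < v_5 on the vertex set. Then K (dimension 2) consists of the simplices:

  0-simplices (6): [v_0], [v_1], [v_2], [v_3], [v_4], [v_5]
  1-simplices (7): [v_0,v_3], [v_0,v_5], [v_1,v_2], [v_1,v_5], [v_2,v_3], [v_2,v_4], [v_3,v_5]
  2-simplices (1): [v_0,v_3,v_5]

so the chain groups are C_0 ≅ Z^6, C_1 ≅ Z^7, C_2 ≅ Z^1.

∂_1: C_1 → C_0 maps an edge to its endpoints' difference, ∂[p,q] = q − p. For instance
  ∂[v_3,v_5] = [v_5] − [v_3].
The resulting 6×7 matrix has rank 5, and its Smith normal form has invariant factors (1,1,1,1,1).

The boundary map ∂_2: C_2 → C_1 maps a triangle to the signed sum of its edges. For instance
  ∂[v_0,v_3,v_5] = [v_3,v_5] − [v_0,v_5] + [v_0,v_3].
The resulting 7×1 matrix has rank 1, and its Smith normal form has invariant factors (1).

Computing H_k = (kernel of ∂_k) / (image of ∂_{k+1}):

  H_0: rank C_0 − rank ∂_1 = 6 − 5 = 1, and the invariant factors of ∂_1 are all 1, so H_0 = Z.
  H_1: rank ker ∂_1 − rank ∂_2 = (7 − 5) − 1 = 1, and the invariant factors of ∂_2 are all 1, so H_1 = Z.
  H_2: rank ker ∂_2 − rank ∂_3 = (1 − 1) − 0 = 0, and there is no ∂_3, so H_2 = 0.

H_0 = Z,  H_1 = Z,  H_2 = 0.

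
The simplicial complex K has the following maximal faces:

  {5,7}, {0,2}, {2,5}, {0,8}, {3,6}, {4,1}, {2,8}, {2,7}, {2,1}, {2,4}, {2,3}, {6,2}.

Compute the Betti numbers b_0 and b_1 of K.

b_0 = 1, b_1 = 4.

Order the vertices as 0 < 1 < 2 < 3 < 4 < 5 < 6 < 7 < 8. Listing each simplex with vertices in this order, K has dimension 1 with simplices:

  0-simplices (9): [0], [1], [2], [3], [4], [5], [6], [7], [8]
  1-simplices (12): [0,2], [0,8], [1,2], [1,4], [2,3], [2,4], [2,5], [2,6], [2,7], [2,8], [3,6], [5,7]

so the chain groups are C_0 ≅ Z^9, C_1 ≅ Z^12.

∂_1: C_1 → C_0 sends each edge [p,q] (with p < q) to q − p.
As a 9×12 matrix over Z this has rank 8, with invariant factors (1,1,1,1,1,1,1,1).

Reading off H_k = ker ∂_k / im ∂_{k+1}:

  H_0: rank C_0 − rank ∂_1 = 9 − 8 = 1, and the invariant factors of ∂_1 are all 1, so H_0 ≅ Z.
  H_1: rank ker ∂_1 − rank ∂_2 = (12 − 8) − 0 = 4, and there is no ∂_2, so H_1 ≅ Z^4.

Hence the Betti numbers are b_0 = 1, b_1 = 4.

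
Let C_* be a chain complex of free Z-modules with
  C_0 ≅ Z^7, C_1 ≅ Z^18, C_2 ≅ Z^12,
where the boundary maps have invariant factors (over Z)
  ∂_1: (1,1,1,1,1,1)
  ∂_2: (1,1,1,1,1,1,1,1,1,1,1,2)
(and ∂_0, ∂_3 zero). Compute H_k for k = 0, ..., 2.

H_0: b_0 = 7 − 0 − 6 = 1; torsion from ∂_1 factors > 1: none. So H_0 ≅ Z.
H_1: b_1 = 18 − 6 − 12 = 0; torsion from ∂_2 factors > 1: [2]. So H_1 ≅ Z/2.
H_2: b_2 = 12 − 12 − 0 = 0; torsion from ∂_3 factors > 1: none. So H_2 ≅ 0.

H_0 ≅ Z,  H_1 ≅ Z/2,  H_2 = 0.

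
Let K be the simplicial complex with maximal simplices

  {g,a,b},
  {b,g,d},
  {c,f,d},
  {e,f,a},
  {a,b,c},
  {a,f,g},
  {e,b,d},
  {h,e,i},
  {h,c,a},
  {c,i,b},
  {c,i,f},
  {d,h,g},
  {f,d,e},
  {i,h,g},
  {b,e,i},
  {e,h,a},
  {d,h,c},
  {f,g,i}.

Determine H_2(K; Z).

H_2 = Z.

Order the vertices as a < b < c < d < e < f < g < h < i. Listing each simplex with vertices in this order, K has dimension 2 with simplices:

  0-simplices (9): a, b, c, d, e, f, g, h, i
  1-simplices (27): ab, ac, ae, af, ag, ah, bc, bd, be, bg, bi, cd, cf, ch, ci, de, df, dg, dh, ef, eh, ei, fg, fi, gh, gi, hi
  2-simplices (18): abc, abg, ach, aef, aeh, afg, bci, bde, bdg, bei, cdf, cdh, cfi, def, dgh, ehi, fgi, ghi

giving chain groups C_0 ≅ Z^9, C_1 ≅ Z^27, C_2 ≅ Z^18.

∂_1: C_1 → C_0 sends each edge [p,q] (with p < q) to q − p.
The resulting 9×27 matrix has rank 8, and its Smith normal form has invariant factors (1,1,1,1,1,1,1,1).

The boundary map ∂_2: C_2 → C_1 maps a triangle to the signed sum of its edges. For instance
  ∂def = ef − df + de,
  ∂cdh = dh − ch + cd.
The resulting 27×18 matrix has rank 17, and its Smith normal form has invariant factors (1,1,1,1,1,1,1,1,1,1,1,1,1,1,1,1,1).

Reading off H_k = ker ∂_k / im ∂_{k+1}:

  H_2: rank ker ∂_2 − rank ∂_3 = (18 − 17) − 0 = 1, and there is no ∂_3, so H_2 = Z.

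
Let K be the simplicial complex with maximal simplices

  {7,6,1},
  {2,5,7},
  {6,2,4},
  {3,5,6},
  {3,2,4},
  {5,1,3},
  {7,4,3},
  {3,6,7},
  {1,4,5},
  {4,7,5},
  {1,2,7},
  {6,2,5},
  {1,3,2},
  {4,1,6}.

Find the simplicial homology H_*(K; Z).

H_0 ≅ Z,  H_1 ≅ Z^2,  H_2 ≅ Z.

Order the vertices as 1 < 2 < 3 < 4 < 5 < 6 < 7. Listing each simplex with vertices in this order, K has dimension 2 with simplices:

  0-simplices (7): [1], [2], [3], [4], [5], [6], [7]
  1-simplices (21): [1,2], [1,3], [1,4], [1,5], [1,6], [1,7], [2,3], [2,4], [2,5], [2,6], [2,7], [3,4], [3,5], [3,6], [3,7], [4,5], [4,6], [4,7], [5,6], [5,7], [6,7]
  2-simplices (14): [1,2,3], [1,2,7], [1,3,5], [1,4,5], [1,4,6], [1,6,7], [2,3,4], [2,4,6], [2,5,6], [2,5,7], [3,4,7], [3,5,6], [3,6,7], [4,5,7]

Hence C_0 ≅ Z^7, C_1 ≅ Z^21, C_2 ≅ Z^14.

The boundary map ∂_1: C_1 → C_0 maps an edge to its endpoints' difference, ∂[p,q] = q − p. For instance
  ∂[4,7] = [7] − [4].
As a 7×21 matrix over Z this has rank 6, with invariant factors (1,1,1,1,1,1).

The boundary map ∂_2: C_2 → C_1 acts by ∂[p,q,r] = [q,r] − [p,r] + [p,q]. For instance
  ∂[2,4,6] = [4,6] − [2,6] + [2,4],
  ∂[3,4,7] = [4,7] − [3,7] + [3,4].
As a 21×14 matrix over Z this has rank 13, with invariant factors (1,1,1,1,1,1,1,1,1,1,1,1,1).

Now H_k = ker ∂_k / im ∂_{k+1}, so:

  H_0: rank C_0 − rank ∂_1 = 7 − 6 = 1, and the invariant factors of ∂_1 are all 1, so H_0 = Z.
  H_1: rank ker ∂_1 − rank ∂_2 = (21 − 6) − 13 = 2, and the invariant factors of ∂_2 are all 1, so H_1 = Z^2.
  H_2: rank ker ∂_2 − rank ∂_3 = (14 − 13) − 0 = 1, and there is no ∂_3, so H_2 = Z.

As a check, the Euler characteristic is 7 − 21 + 14 = 0, which agrees with 1 − 2 + 1 = 0.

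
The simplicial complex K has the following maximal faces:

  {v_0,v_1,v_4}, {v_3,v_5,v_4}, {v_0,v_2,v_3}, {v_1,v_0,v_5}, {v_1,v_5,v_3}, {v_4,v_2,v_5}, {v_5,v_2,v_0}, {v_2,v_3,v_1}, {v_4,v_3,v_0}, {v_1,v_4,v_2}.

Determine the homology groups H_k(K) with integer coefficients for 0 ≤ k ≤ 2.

H_0 = Z,  H_1 = Z/2,  H_2 = 0.

We work with the vertex ordering v_0 < v_1 < v_2 < v_3 < v_4 < v_5. The simplices of K, each written with vertices in increasing order, are:

  0-simplices (6): [v_0], [v_1], [v_2], [v_3], [v_4], [v_5]
  1-simplices (15): (15 of them)
  2-simplices (10): [v_0,v_1,v_4], [v_0,v_1,v_5], [v_0,v_2,v_3], [v_0,v_2,v_5], [v_0,v_3,v_4], [v_1,v_2,v_3], [v_1,v_2,v_4], [v_1,v_3,v_5], [v_2,v_4,v_5], [v_3,v_4,v_5]

Hence C_0 ≅ Z^6, C_1 ≅ Z^15, C_2 ≅ Z^10.

Boundary ∂_1: C_1 → C_0 is given by ∂[p,q] = [q] − [p].
The resulting 6×15 matrix has rank 5, and its Smith normal form has invariant factors (1,1,1,1,1).

The boundary map ∂_2: C_2 → C_1 maps a triangle to the signed sum of its edges. For instance
  ∂[v_1,v_3,v_5] = [v_3,v_5] − [v_1,v_5] + [v_1,v_3],
  ∂[v_1,v_2,v_3] = [v_2,v_3] − [v_1,v_3] + [v_1,v_2].
The 15×10 boundary matrix has rank 10 and Smith normal form diag(1,1,1,1,1,1,1,1,1,2).

Reading off H_k = ker ∂_k / im ∂_{k+1}:

  H_0: rank C_0 − rank ∂_1 = 6 − 5 = 1, and the invariant factors of ∂_1 are all 1, so H_0 ≅ Z.
  H_1: rank ker ∂_1 − rank ∂_2 = (15 − 5) − 10 = 0, and ∂_2 has invariant factor 2 > 1, so H_1 ≅ Z/2.
  H_2: rank ker ∂_2 − rank ∂_3 = (10 − 10) − 0 = 0, and there is no ∂_3, so H_2 ≅ 0.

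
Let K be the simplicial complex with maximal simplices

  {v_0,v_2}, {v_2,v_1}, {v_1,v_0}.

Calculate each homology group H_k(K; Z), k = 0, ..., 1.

H_0 = Z,  H_1 = Z.

K has 3 vertices, 3 edges.
rank ∂_0 = 0, rank ∂_1 = 2 ⇒ b_0 = 3 − 0 − 2 = 1; all invariant factors of ∂_1 are 1 so no torsion. So H_0 = Z.
rank ∂_1 = 2, rank ∂_2 = 0 ⇒ b_1 = 3 − 2 − 0 = 1. So H_1 = Z.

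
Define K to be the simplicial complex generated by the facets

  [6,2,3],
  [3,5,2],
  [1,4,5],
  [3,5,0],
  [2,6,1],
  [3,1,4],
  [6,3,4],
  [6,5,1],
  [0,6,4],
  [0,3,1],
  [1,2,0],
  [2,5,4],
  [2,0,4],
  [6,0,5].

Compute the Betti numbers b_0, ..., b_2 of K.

b_0 = 1, b_1 = 2, b_2 = 1.

K has 7 vertices, 21 edges, 14 triangles.
rank ∂_0 = 0, rank ∂_1 = 6 ⇒ b_0 = 7 − 0 − 6 = 1; all invariant factors of ∂_1 are 1 so no torsion. So H_0 = Z.
rank ∂_1 = 6, rank ∂_2 = 13 ⇒ b_1 = 21 − 6 − 13 = 2; all invariant factors of ∂_2 are 1 so no torsion. So H_1 = Z^2.
rank ∂_2 = 13, rank ∂_3 = 0 ⇒ b_2 = 14 − 13 − 0 = 1. So H_2 = Z.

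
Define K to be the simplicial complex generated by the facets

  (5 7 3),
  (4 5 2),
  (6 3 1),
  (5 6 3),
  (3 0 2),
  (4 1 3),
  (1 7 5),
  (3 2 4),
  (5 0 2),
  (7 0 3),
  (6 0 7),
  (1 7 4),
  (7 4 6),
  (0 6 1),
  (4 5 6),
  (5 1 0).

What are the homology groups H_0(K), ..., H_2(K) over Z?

H_0 = Z,  H_1 = Z^2,  H_2 = Z.

Order the vertices as 0 < 1 < 2 < 3 < 4 < 5 < 6 < 7. Listing each simplex with vertices in this order, K has dimension 2 with simplices:

  0-simplices (8): [0], [1], [2], [3], [4], [5], [6], [7]
  1-simplices (24): (24 of them)
  2-simplices (16): [0,1,5], [0,1,6], [0,2,3], [0,2,5], [0,3,7], [0,6,7], [1,3,4], [1,3,6], [1,4,7], [1,5,7], [2,3,4], [2,4,5], [3,5,6], [3,5,7], [4,5,6], [4,6,7]

Hence C_0 ≅ Z^8, C_1 ≅ Z^24, C_2 ≅ Z^16.

The boundary map ∂_1: C_1 → C_0 is given by ∂[p,q] = [q] − [p]. For instance
  ∂[0,5] = [5] − [0].
The 8×24 boundary matrix has rank 7 and Smith normal form diag(1,1,1,1,1,1,1).

Boundary ∂_2: C_2 → C_1 sends each 2-simplex [p,q,r] to [q,r] − [p,r] + [p,q]. For instance
  ∂[0,1,6] = [1,6] − [0,6] + [0,1],
  ∂[1,4,7] = [4,7] − [1,7] + [1,4].
The resulting 24×16 matrix has rank 15, and its Smith normal form has invariant factors (1,1,1,1,1,1,1,1,1,1,1,1,1,1,1).

Reading off H_k = ker ∂_k / im ∂_{k+1}:

  H_0: rank C_0 − rank ∂_1 = 8 − 7 = 1, and the invariant factors of ∂_1 are all 1, so H_0 ≅ Z.
  H_1: rank ker ∂_1 − rank ∂_2 = (24 − 7) − 15 = 2, and the invariant factors of ∂_2 are all 1, so H_1 ≅ Z^2.
  H_2: rank ker ∂_2 − rank ∂_3 = (16 − 15) − 0 = 1, and there is no ∂_3, so H_2 ≅ Z.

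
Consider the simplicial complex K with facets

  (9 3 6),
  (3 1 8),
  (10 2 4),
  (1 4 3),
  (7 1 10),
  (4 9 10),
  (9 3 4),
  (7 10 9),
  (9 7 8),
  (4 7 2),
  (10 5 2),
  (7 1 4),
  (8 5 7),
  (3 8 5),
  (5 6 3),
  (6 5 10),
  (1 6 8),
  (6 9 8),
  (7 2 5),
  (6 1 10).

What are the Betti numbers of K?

We work with the vertex ordering 1 < 2 < 3 < 4 < 5 < 6 < 7 < 8 < 9 < 10. The simplices of K, each written with vertices in increasing order, are:

  0-simplices (10): [1], [2], [3], [4], [5], [6], [7], [8], [9], [10]
  1-simplices (30): (30 of them)
  2-simplices (20): (20 of them)

so the chain groups are C_0 ≅ Z^10, C_1 ≅ Z^30, C_2 ≅ Z^20.

The boundary map ∂_1: C_1 → C_0 is given by ∂[p,q] = [q] − [p]. For instance
  ∂[7,8] = [8] − [7].
As a 10×30 matrix over Z this has rank 9, with invariant factors (1,1,1,1,1,1,1,1,1).

∂_2: C_2 → C_1 maps a triangle to the signed sum of its edges. For instance
  ∂[3,6,9] = [6,9] − [3,9] + [3,6],
  ∂[1,3,8] = [3,8] − [1,8] + [1,3].
As a 30×20 matrix over Z this has rank 20, with invariant factors (1,1,1,1,1,1,1,1,1,1,1,1,1,1,1,1,1,1,1,2).

Now H_k = ker ∂_k / im ∂_{k+1}, so:

  H_0: rank C_0 − rank ∂_1 = 10 − 9 = 1, and the invariant factors of ∂_1 are all 1, so H_0 ≅ Z.
  H_1: rank ker ∂_1 − rank ∂_2 = (30 − 9) − 20 = 1, and ∂_2 has invariant factor 2 > 1, so H_1 ≅ Z ⊕ Z_2.
  H_2: rank ker ∂_2 − rank ∂_3 = (20 − 20) − 0 = 0, and there is no ∂_3, so H_2 ≅ 0.

As a check, the Euler characteristic is 10 − 30 + 20 = 0, which agrees with 1 − 1 + 0 = 0.

Hence the Betti numbers are b_0 = 1, b_1 = 1, b_2 = 0.

b_0 = 1, b_1 = 1, b_2 = 0.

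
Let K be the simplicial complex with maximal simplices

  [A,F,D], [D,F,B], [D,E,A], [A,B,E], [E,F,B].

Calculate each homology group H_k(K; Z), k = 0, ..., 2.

Order the vertices as A < B < D < E < F. Listing each simplex with vertices in this order, K has dimension 2 with simplices:

  0-simplices (5): A, B, D, E, F
  1-simplices (10): AB, AD, AE, AF, BD, BE, BF, DE, DF, EF
  2-simplices (5): ABE, ADE, ADF, BDF, BEF

giving chain groups C_0 ≅ Z^5, C_1 ≅ Z^10, C_2 ≅ Z^5.

Boundary ∂_1: C_1 → C_0 sends each edge [p,q] (with p < q) to q − p.
This gives a 5×10 integer matrix of rank 4; reducing to Smith normal form yields diagonal entries (1,1,1,1).

Boundary ∂_2: C_2 → C_1 maps a triangle to the signed sum of its edges. For instance
  ∂ADF = DF − AF + AD,
  ∂ABE = BE − AE + AB.
As a 10×5 matrix over Z this has rank 5, with invariant factors (1,1,1,1,1).

From H_k ≅ ker(∂_k) / im(∂_{k+1}) we obtain:

  H_0: rank C_0 − rank ∂_1 = 5 − 4 = 1, and the invariant factors of ∂_1 are all 1, so H_0 ≅ Z.
  H_1: rank ker ∂_1 − rank ∂_2 = (10 − 4) − 5 = 1, and the invariant factors of ∂_2 are all 1, so H_1 ≅ Z.
  H_2: rank ker ∂_2 − rank ∂_3 = (5 − 5) − 0 = 0, and there is no ∂_3, so H_2 ≅ 0.

H_0 ≅ Z,  H_1 ≅ Z,  H_2 = 0.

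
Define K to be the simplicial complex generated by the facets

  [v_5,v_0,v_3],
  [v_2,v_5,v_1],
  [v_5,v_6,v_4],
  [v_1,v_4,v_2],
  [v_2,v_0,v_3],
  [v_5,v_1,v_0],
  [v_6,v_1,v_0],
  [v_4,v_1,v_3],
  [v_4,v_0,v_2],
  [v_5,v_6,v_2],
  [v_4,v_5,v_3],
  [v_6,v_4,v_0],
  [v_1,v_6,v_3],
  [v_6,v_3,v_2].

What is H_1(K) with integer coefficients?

H_1 = Z^2.

K has 7 vertices, 21 edges, 14 triangles.
rank ∂_1 = 6, rank ∂_2 = 13 ⇒ b_1 = 21 − 6 − 13 = 2; all invariant factors of ∂_2 are 1 so no torsion. So H_1 = Z^2.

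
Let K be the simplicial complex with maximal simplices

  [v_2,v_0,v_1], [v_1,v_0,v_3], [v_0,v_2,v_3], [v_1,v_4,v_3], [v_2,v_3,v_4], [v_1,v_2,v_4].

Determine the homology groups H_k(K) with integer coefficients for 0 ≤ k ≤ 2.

We work with the vertex ordering v_0 < v_1 < v_2 < v_3 < v_4. The simplices of K, each written with vertices in increasing order, are:

  0-simplices (5): [v_0], [v_1], [v_2], [v_3], [v_4]
  1-simplices (9): [v_0,v_1], [v_0,v_2], [v_0,v_3], [v_1,v_2], [v_1,v_3], [v_1,v_4], [v_2,v_3], [v_2,v_4], [v_3,v_4]
  2-simplices (6): [v_0,v_1,v_2], [v_0,v_1,v_3], [v_0,v_2,v_3], [v_1,v_2,v_4], [v_1,v_3,v_4], [v_2,v_3,v_4]

Hence C_0 ≅ Z^5, C_1 ≅ Z^9, C_2 ≅ Z^6.

Boundary ∂_1: C_1 → C_0 is given by ∂[p,q] = [q] − [p]. For instance
  ∂[v_2,v_3] = [v_3] − [v_2].
This gives a 5×9 integer matrix of rank 4; reducing to Smith normal form yields diagonal entries (1,1,1,1).

Boundary ∂_2: C_2 → C_1 acts by ∂[p,q,r] = [q,r] − [p,r] + [p,q]. For instance
  ∂[v_1,v_2,v_4] = [v_2,v_4] − [v_1,v_4] + [v_1,v_2],
  ∂[v_1,v_3,v_4] = [v_3,v_4] − [v_1,v_4] + [v_1,v_3].
As a 9×6 matrix over Z this has rank 5, with invariant factors (1,1,1,1,1).

Now H_k = ker ∂_k / im ∂_{k+1}, so:

  H_0: rank C_0 − rank ∂_1 = 5 − 4 = 1, and the invariant factors of ∂_1 are all 1, so H_0 ≅ Z.
  H_1: rank ker ∂_1 − rank ∂_2 = (9 − 4) − 5 = 0, and the invariant factors of ∂_2 are all 1, so H_1 ≅ 0.
  H_2: rank ker ∂_2 − rank ∂_3 = (6 − 5) − 0 = 1, and there is no ∂_3, so H_2 ≅ Z.

H_0 = Z,  H_1 = 0,  H_2 = Z.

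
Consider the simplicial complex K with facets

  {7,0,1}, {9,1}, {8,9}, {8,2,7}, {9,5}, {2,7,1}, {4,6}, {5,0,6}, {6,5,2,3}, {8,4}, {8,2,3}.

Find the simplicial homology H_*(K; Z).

H_0 = Z,  H_1 = Z^4,  H_2 = 0,  H_3 = 0.

Fix the vertex order 0 < 1 < 2 < 3 < 4 < 5 < 6 < 7 < 8 < 9 and write every simplex with vertices in increasing order. Then dim K = 3 and the simplices of K are:

  0-simplices (10): [0], [1], [2], [3], [4], [5], [6], [7], [8], [9]
  1-simplices (21): [0,1], [0,5], [0,6], [0,7], [1,2], [1,7], [1,9], [2,3], [2,5], [2,6], [2,7], [2,8], [3,5], [3,6], [3,8], [4,6], [4,8], [5,6], [5,9], [7,8], [8,9]
  2-simplices (9): [0,1,7], [0,5,6], [1,2,7], [2,3,5], [2,3,6], [2,3,8], [2,5,6], [2,7,8], [3,5,6]
  3-simplices (1): [2,3,5,6]

giving chain groups C_0 ≅ Z^10, C_1 ≅ Z^21, C_2 ≅ Z^9, C_3 ≅ Z^1.

Boundary ∂_1: C_1 → C_0 maps an edge to its endpoints' difference, ∂[p,q] = q − p. For instance
  ∂[2,6] = [6] − [2].
The 10×21 boundary matrix has rank 9 and Smith normal form diag(1,1,1,1,1,1,1,1,1).

∂_2: C_2 → C_1 sends each 2-simplex [p,q,r] to [q,r] − [p,r] + [p,q]. For instance
  ∂[3,5,6] = [5,6] − [3,6] + [3,5],
  ∂[2,5,6] = [5,6] − [2,6] + [2,5].
The 21×9 boundary matrix has rank 8 and Smith normal form diag(1,1,1,1,1,1,1,1).

∂_3: C_3 → C_2 sends each 3-simplex σ to the alternating sum Σ_i (−1)^i (σ with its i-th vertex removed). For instance
  ∂[2,3,5,6] = [3,5,6] − [2,5,6] + [2,3,6] − [2,3,5].
As a 9×1 matrix over Z this has rank 1, with invariant factors (1).

Now H_k = ker ∂_k / im ∂_{k+1}, so:

  H_0: rank C_0 − rank ∂_1 = 10 − 9 = 1, and the invariant factors of ∂_1 are all 1, so H_0 ≅ Z.
  H_1: rank ker ∂_1 − rank ∂_2 = (21 − 9) − 8 = 4, and the invariant factors of ∂_2 are all 1, so H_1 ≅ Z^4.
  H_2: rank ker ∂_2 − rank ∂_3 = (9 − 8) − 1 = 0, and the invariant factors of ∂_3 are all 1, so H_2 ≅ 0.
  H_3: rank ker ∂_3 − rank ∂_4 = (1 − 1) − 0 = 0, and there is no ∂_4, so H_3 ≅ 0.

As a check, the Euler characteristic is 10 − 21 + 9 − 1 = -3, which agrees with 1 − 4 + 0 − 0 = -3.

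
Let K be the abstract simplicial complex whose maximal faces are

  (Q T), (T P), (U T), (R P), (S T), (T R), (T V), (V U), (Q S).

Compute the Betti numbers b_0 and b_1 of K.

b_0 = 1, b_1 = 3.

We work with the vertex ordering P < Q < R < S < T < U < V. The simplices of K, each written with vertices in increasing order, are:

  0-simplices (7): P, Q, R, S, T, U, V
  1-simplices (9): PR, PT, QS, QT, RT, ST, TU, TV, UV

giving chain groups C_0 ≅ Z^7, C_1 ≅ Z^9.

Boundary ∂_1: C_1 → C_0 is given by ∂[p,q] = [q] − [p]. For instance
  ∂TU = U − T.
The 7×9 boundary matrix has rank 6 and Smith normal form diag(1,1,1,1,1,1).

Computing H_k = (kernel of ∂_k) / (image of ∂_{k+1}):

  H_0: rank C_0 − rank ∂_1 = 7 − 6 = 1, and the invariant factors of ∂_1 are all 1, so H_0 ≅ Z.
  H_1: rank ker ∂_1 − rank ∂_2 = (9 − 6) − 0 = 3, and there is no ∂_2, so H_1 ≅ Z^3.

As a check, the Euler characteristic is 7 − 9 = -2, which agrees with 1 − 3 = -2.

Hence the Betti numbers are b_0 = 1, b_1 = 3.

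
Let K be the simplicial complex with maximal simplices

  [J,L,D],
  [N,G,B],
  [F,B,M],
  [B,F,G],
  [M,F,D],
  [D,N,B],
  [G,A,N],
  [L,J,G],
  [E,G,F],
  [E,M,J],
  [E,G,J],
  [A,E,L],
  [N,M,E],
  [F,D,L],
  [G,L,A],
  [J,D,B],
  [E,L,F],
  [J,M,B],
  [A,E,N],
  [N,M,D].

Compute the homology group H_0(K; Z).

H_0 ≅ Z.

Take the total order A < B < D < E < F < G < J < L < M < N on the vertex set. Then K (dimension 2) consists of the simplices:

  0-simplices (10): A, B, D, E, F, G, J, L, M, N
  1-simplices (30): AE, AG, AL, AN, BD, BF, BG, BJ, BM, BN, DF, DJ, DL, DM, DN, EF, EG, EJ, EL, EM, EN, FG, FL, FM, GJ, GL, GN, JL, JM, MN
  2-simplices (20): AEL, AEN, AGL, AGN, BDJ, BDN, BFG, BFM, BGN, BJM, DFL, DFM, DJL, DMN, EFG, EFL, EGJ, EJM, EMN, GJL

so the chain groups are C_0 ≅ Z^10, C_1 ≅ Z^30, C_2 ≅ Z^20.

Boundary ∂_1: C_1 → C_0 sends each edge [p,q] (with p < q) to q − p.
This gives a 10×30 integer matrix of rank 9; reducing to Smith normal form yields diagonal entries (1,1,1,1,1,1,1,1,1).

∂_2: C_2 → C_1 maps a triangle to the signed sum of its edges. For instance
  ∂EFL = FL − EL + EF,
  ∂EMN = MN − EN + EM.
As a 30×20 matrix over Z this has rank 20, with invariant factors (1,1,1,1,1,1,1,1,1,1,1,1,1,1,1,1,1,1,1,2).

Computing H_k = (kernel of ∂_k) / (image of ∂_{k+1}):

  H_0: rank C_0 − rank ∂_1 = 10 − 9 = 1, and the invariant factors of ∂_1 are all 1, so H_0 = Z.

(K is a triangulation of the Klein bottle.)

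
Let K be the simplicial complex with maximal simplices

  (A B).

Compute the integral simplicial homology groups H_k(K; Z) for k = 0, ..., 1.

Take the total order A < B on the vertex set. Then K (dimension 1) consists of the simplices:

  0-simplices (2): A, B
  1-simplices (1): AB

giving chain groups C_0 ≅ Z^2, C_1 ≅ Z^1.

∂_1: C_1 → C_0 sends each edge [p,q] (with p < q) to q − p.
This gives a 2×1 integer matrix of rank 1; reducing to Smith normal form yields diagonal entries (1).

Reading off H_k = ker ∂_k / im ∂_{k+1}:

  H_0: rank C_0 − rank ∂_1 = 2 − 1 = 1, and the invariant factors of ∂_1 are all 1, so H_0 ≅ Z.
  H_1: rank ker ∂_1 − rank ∂_2 = (1 − 1) − 0 = 0, and there is no ∂_2, so H_1 ≅ 0.

As a check, the Euler characteristic is 2 − 1 = 1, which agrees with 1 − 0 = 1.

H_0 ≅ Z,  H_1 = 0.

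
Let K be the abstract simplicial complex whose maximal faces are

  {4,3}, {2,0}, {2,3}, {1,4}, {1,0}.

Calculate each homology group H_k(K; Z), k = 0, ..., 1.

We work with the vertex ordering 0 < 1 < 2 < 3 < 4. The simplices of K, each written with vertices in increasing order, are:

  0-simplices (5): [0], [1], [2], [3], [4]
  1-simplices (5): [0,1], [0,2], [1,4], [2,3], [3,4]

giving chain groups C_0 ≅ Z^5, C_1 ≅ Z^5.

The boundary map ∂_1: C_1 → C_0 is given by ∂[p,q] = [q] − [p]. For instance
  ∂[1,4] = [4] − [1].
This gives a 5×5 integer matrix of rank 4; reducing to Smith normal form yields diagonal entries (1,1,1,1).

Reading off H_k = ker ∂_k / im ∂_{k+1}:

  H_0: rank C_0 − rank ∂_1 = 5 − 4 = 1, and the invariant factors of ∂_1 are all 1, so H_0 ≅ Z.
  H_1: rank ker ∂_1 − rank ∂_2 = (5 − 4) − 0 = 1, and there is no ∂_2, so H_1 ≅ Z.

H_0 = Z,  H_1 = Z.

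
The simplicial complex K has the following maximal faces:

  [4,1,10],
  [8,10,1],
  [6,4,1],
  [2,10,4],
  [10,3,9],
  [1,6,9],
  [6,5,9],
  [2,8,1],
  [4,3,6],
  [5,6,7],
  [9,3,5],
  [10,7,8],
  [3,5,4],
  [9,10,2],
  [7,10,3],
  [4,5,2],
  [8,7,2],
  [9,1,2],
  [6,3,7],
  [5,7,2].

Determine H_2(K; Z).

H_2 = 0.

We work with the vertex ordering 1 < 2 < 3 < 4 < 5 < 6 < 7 < 8 < 9 < 10. The simplices of K, each written with vertices in increasing order, are:

  0-simplices (10): [1], [2], [3], [4], [5], [6], [7], [8], [9], [10]
  1-simplices (30): (30 of them)
  2-simplices (20): (20 of them)

so the chain groups are C_0 ≅ Z^10, C_1 ≅ Z^30, C_2 ≅ Z^20.

Boundary ∂_1: C_1 → C_0 is given by ∂[p,q] = [q] − [p].
The resulting 10×30 matrix has rank 9, and its Smith normal form has invariant factors (1,1,1,1,1,1,1,1,1).

∂_2: C_2 → C_1 sends each 2-simplex [p,q,r] to [q,r] − [p,r] + [p,q]. For instance
  ∂[3,6,7] = [6,7] − [3,7] + [3,6],
  ∂[3,7,10] = [7,10] − [3,10] + [3,7].
The 30×20 boundary matrix has rank 20 and Smith normal form diag(1,1,1,1,1,1,1,1,1,1,1,1,1,1,1,1,1,1,1,2).

Now H_k = ker ∂_k / im ∂_{k+1}, so:

  H_2: rank ker ∂_2 − rank ∂_3 = (20 − 20) − 0 = 0, and there is no ∂_3, so H_2 ≅ 0.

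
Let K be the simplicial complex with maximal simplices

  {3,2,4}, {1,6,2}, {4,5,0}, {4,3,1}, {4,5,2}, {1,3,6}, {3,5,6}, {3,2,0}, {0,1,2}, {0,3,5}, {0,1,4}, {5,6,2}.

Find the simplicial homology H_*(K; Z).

H_0 ≅ Z,  H_1 ≅ Z/2,  H_2 = 0.

We work with the vertex ordering 0 < 1 < 2 < 3 < 4 < 5 < 6. The simplices of K, each written with vertices in increasing order, are:

  0-simplices (7): [0], [1], [2], [3], [4], [5], [6]
  1-simplices (18): [0,1], [0,2], [0,3], [0,4], [0,5], [1,2], [1,3], [1,4], [1,6], [2,3], [2,4], [2,5], [2,6], [3,4], [3,5], [3,6], [4,5], [5,6]
  2-simplices (12): [0,1,2], [0,1,4], [0,2,3], [0,3,5], [0,4,5], [1,2,6], [1,3,4], [1,3,6], [2,3,4], [2,4,5], [2,5,6], [3,5,6]

so the chain groups are C_0 ≅ Z^7, C_1 ≅ Z^18, C_2 ≅ Z^12.

Boundary ∂_1: C_1 → C_0 sends each edge [p,q] (with p < q) to q − p. For instance
  ∂[2,6] = [6] − [2].
This gives a 7×18 integer matrix of rank 6; reducing to Smith normal form yields diagonal entries (1,1,1,1,1,1).

∂_2: C_2 → C_1 sends each 2-simplex [p,q,r] to [q,r] − [p,r] + [p,q]. For instance
  ∂[1,2,6] = [2,6] − [1,6] + [1,2],
  ∂[1,3,6] = [3,6] − [1,6] + [1,3].
As a 18×12 matrix over Z this has rank 12, with invariant factors (1,1,1,1,1,1,1,1,1,1,1,2).

From H_k ≅ ker(∂_k) / im(∂_{k+1}) we obtain:

  H_0: rank C_0 − rank ∂_1 = 7 − 6 = 1, and the invariant factors of ∂_1 are all 1, so H_0 ≅ Z.
  H_1: rank ker ∂_1 − rank ∂_2 = (18 − 6) − 12 = 0, and ∂_2 has invariant factor 2 > 1, so H_1 ≅ Z/2.
  H_2: rank ker ∂_2 − rank ∂_3 = (12 − 12) − 0 = 0, and there is no ∂_3, so H_2 ≅ 0.

As a check, the Euler characteristic is 7 − 18 + 12 = 1, which agrees with 1 − 0 + 0 = 1.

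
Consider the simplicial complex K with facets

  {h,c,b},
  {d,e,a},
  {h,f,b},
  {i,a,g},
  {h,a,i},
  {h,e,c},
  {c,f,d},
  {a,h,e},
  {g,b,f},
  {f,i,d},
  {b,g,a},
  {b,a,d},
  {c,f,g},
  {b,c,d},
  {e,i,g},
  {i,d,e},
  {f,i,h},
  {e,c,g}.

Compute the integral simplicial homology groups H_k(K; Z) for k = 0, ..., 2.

Order the vertices as a < b < c < d < e < f < g < h < i. Listing each simplex with vertices in this order, K has dimension 2 with simplices:

  0-simplices (9): a, b, c, d, e, f, g, h, i
  1-simplices (27): ab, ad, ae, ag, ah, ai, bc, bd, bf, bg, bh, cd, ce, cf, cg, ch, de, df, di, eg, eh, ei, fg, fh, fi, gi, hi
  2-simplices (18): abd, abg, ade, aeh, agi, ahi, bcd, bch, bfg, bfh, cdf, ceg, ceh, cfg, dei, dfi, egi, fhi

so the chain groups are C_0 ≅ Z^9, C_1 ≅ Z^27, C_2 ≅ Z^18.

Boundary ∂_1: C_1 → C_0 maps an edge to its endpoints' difference, ∂[p,q] = q − p.
As a 9×27 matrix over Z this has rank 8, with invariant factors (1,1,1,1,1,1,1,1).

The boundary map ∂_2: C_2 → C_1 sends each 2-simplex [p,q,r] to [q,r] − [p,r] + [p,q]. For instance
  ∂abd = bd − ad + ab,
  ∂ahi = hi − ai + ah.
The resulting 27×18 matrix has rank 18, and its Smith normal form has invariant factors (1,1,1,1,1,1,1,1,1,1,1,1,1,1,1,1,1,2).

Reading off H_k = ker ∂_k / im ∂_{k+1}:

  H_0: rank C_0 − rank ∂_1 = 9 − 8 = 1, and the invariant factors of ∂_1 are all 1, so H_0 ≅ Z.
  H_1: rank ker ∂_1 − rank ∂_2 = (27 − 8) − 18 = 1, and ∂_2 has invariant factor 2 > 1, so H_1 ≅ Z ⊕ Z/2.
  H_2: rank ker ∂_2 − rank ∂_3 = (18 − 18) − 0 = 0, and there is no ∂_3, so H_2 ≅ 0.

As a check, the Euler characteristic is 9 − 27 + 18 = 0, which agrees with 1 − 1 + 0 = 0.

H_0 ≅ Z,  H_1 ≅ Z ⊕ Z/2,  H_2 = 0.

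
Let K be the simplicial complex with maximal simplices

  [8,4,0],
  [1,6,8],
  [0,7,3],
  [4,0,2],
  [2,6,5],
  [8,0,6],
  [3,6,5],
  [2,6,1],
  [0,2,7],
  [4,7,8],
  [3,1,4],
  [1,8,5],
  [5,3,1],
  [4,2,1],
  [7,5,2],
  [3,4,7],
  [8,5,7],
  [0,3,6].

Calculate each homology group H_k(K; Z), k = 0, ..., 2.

Fix the vertex order 0 < 1 < 2 < 3 < 4 < 5 < 6 < 7 < 8 and write every simplex with vertices in increasing order. Then dim K = 2 and the simplices of K are:

  0-simplices (9): [0], [1], [2], [3], [4], [5], [6], [7], [8]
  1-simplices (27): (27 of them)
  2-simplices (18): [0,2,4], [0,2,7], [0,3,6], [0,3,7], [0,4,8], [0,6,8], [1,2,4], [1,2,6], [1,3,4], [1,3,5], [1,5,8], [1,6,8], [2,5,6], [2,5,7], [3,4,7], [3,5,6], [4,7,8], [5,7,8]

giving chain groups C_0 ≅ Z^9, C_1 ≅ Z^27, C_2 ≅ Z^18.

The boundary map ∂_1: C_1 → C_0 maps an edge to its endpoints' difference, ∂[p,q] = q − p. For instance
  ∂[7,8] = [8] − [7].
This gives a 9×27 integer matrix of rank 8; reducing to Smith normal form yields diagonal entries (1,1,1,1,1,1,1,1).

The boundary map ∂_2: C_2 → C_1 sends each 2-simplex [p,q,r] to [q,r] − [p,r] + [p,q]. For instance
  ∂[1,3,4] = [3,4] − [1,4] + [1,3],
  ∂[0,6,8] = [6,8] − [0,8] + [0,6].
This gives a 27×18 integer matrix of rank 18; reducing to Smith normal form yields diagonal entries (1,1,1,1,1,1,1,1,1,1,1,1,1,1,1,1,1,2).

Now H_k = ker ∂_k / im ∂_{k+1}, so:

  H_0: rank C_0 − rank ∂_1 = 9 − 8 = 1, and the invariant factors of ∂_1 are all 1, so H_0 = Z.
  H_1: rank ker ∂_1 − rank ∂_2 = (27 − 8) − 18 = 1, and ∂_2 has invariant factor 2 > 1, so H_1 = Z × Z/2.
  H_2: rank ker ∂_2 − rank ∂_3 = (18 − 18) − 0 = 0, and there is no ∂_3, so H_2 = 0.

As a check, the Euler characteristic is 9 − 27 + 18 = 0, which agrees with 1 − 1 + 0 = 0.

H_0 ≅ Z,  H_1 ≅ Z × Z/2,  H_2 = 0.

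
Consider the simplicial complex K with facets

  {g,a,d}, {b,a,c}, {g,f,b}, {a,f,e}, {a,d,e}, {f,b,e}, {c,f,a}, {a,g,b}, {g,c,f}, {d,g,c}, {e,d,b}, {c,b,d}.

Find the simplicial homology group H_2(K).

H_2 = 0.

Order the vertices as a < b < c < d < e < f < g. Listing each simplex with vertices in this order, K has dimension 2 with simplices:

  0-simplices (7): a, b, c, d, e, f, g
  1-simplices (18): ab, ac, ad, ae, af, ag, bc, bd, be, bf, bg, cd, cf, cg, de, dg, ef, fg
  2-simplices (12): abc, abg, acf, ade, adg, aef, bcd, bde, bef, bfg, cdg, cfg

Hence C_0 ≅ Z^7, C_1 ≅ Z^18, C_2 ≅ Z^12.

∂_1: C_1 → C_0 sends each edge [p,q] (with p < q) to q − p. For instance
  ∂cf = f − c.
The resulting 7×18 matrix has rank 6, and its Smith normal form has invariant factors (1,1,1,1,1,1).

∂_2: C_2 → C_1 sends each 2-simplex [p,q,r] to [q,r] − [p,r] + [p,q]. For instance
  ∂abc = bc − ac + ab,
  ∂acf = cf − af + ac.
The 18×12 boundary matrix has rank 12 and Smith normal form diag(1,1,1,1,1,1,1,1,1,1,1,2).

Computing H_k = (kernel of ∂_k) / (image of ∂_{k+1}):

  H_2: rank ker ∂_2 − rank ∂_3 = (12 − 12) − 0 = 0, and there is no ∂_3, so H_2 ≅ 0.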